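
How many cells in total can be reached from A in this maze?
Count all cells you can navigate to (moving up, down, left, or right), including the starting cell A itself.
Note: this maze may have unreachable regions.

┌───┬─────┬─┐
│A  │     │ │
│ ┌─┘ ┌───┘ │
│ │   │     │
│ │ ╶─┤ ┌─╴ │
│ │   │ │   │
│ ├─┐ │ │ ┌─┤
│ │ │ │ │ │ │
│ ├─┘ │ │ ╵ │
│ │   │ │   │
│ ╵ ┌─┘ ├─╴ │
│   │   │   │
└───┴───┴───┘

Using BFS/flood-fill to find all reachable cells from A:
Maze size: 6 × 6 = 36 total cells
18 cell(s) are walled off and cannot be reached from A.
Reachable cells: 18

Reachable region (· marks reachable cells):

┌───┬─────┬─┐
│A ·│· · ·│ │
│ ┌─┘ ┌───┘ │
│·│· ·│     │
│ │ ╶─┤ ┌─╴ │
│·│· ·│ │   │
│ ├─┐ │ │ ┌─┤
│·│ │·│ │ │ │
│ ├─┘ │ │ ╵ │
│·│· ·│ │   │
│ ╵ ┌─┘ ├─╴ │
│· ·│   │   │
└───┴───┴───┘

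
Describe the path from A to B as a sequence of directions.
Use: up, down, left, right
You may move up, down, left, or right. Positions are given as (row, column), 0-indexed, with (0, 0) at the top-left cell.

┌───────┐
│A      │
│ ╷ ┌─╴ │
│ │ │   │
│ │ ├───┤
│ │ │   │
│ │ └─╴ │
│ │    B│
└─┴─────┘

Finding the path and converting it to directions:
Path through cells: (0,0) → (0,1) → (1,1) → (2,1) → (3,1) → (3,2) → (3,3)
Directions: right, down, down, down, right, right

Solution:

┌───────┐
│A ↓    │
│ ╷ ┌─╴ │
│ │↓│   │
│ │ ├───┤
│ │↓│   │
│ │ └─╴ │
│ │↳ → B│
└─┴─────┘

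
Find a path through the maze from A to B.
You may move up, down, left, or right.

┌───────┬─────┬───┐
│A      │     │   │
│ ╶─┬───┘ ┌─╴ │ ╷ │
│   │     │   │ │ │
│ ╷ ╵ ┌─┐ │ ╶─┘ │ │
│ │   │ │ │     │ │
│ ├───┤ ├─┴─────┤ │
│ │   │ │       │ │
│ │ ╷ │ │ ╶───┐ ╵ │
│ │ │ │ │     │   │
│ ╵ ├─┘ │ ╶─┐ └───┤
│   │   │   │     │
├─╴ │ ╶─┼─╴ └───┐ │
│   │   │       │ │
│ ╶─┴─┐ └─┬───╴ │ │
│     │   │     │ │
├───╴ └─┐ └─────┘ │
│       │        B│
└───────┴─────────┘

Finding the shortest path through the maze:
Path length: 36 steps
Directions: down → right → down → right → up → right → right → up → right → right → down → left → down → right → right → up → up → right → down → down → down → down → left → up → left → left → left → down → right → right → down → right → right → down → down → down

Solution:

┌───────┬─────┬───┐
│A      │↱ → ↓│↱ ↓│
│ ╶─┬───┘ ┌─╴ │ ╷ │
│↳ ↓│↱ → ↑│↓ ↲│↑│↓│
│ ╷ ╵ ┌─┐ │ ╶─┘ │ │
│ │↳ ↑│ │ │↳ → ↑│↓│
│ ├───┤ ├─┴─────┤ │
│ │   │ │↓ ← ← ↰│↓│
│ │ ╷ │ │ ╶───┐ ╵ │
│ │ │ │ │↳ → ↓│↑ ↲│
│ ╵ ├─┘ │ ╶─┐ └───┤
│   │   │   │↳ → ↓│
├─╴ │ ╶─┼─╴ └───┐ │
│   │   │       │↓│
│ ╶─┴─┐ └─┬───╴ │ │
│     │   │     │↓│
├───╴ └─┐ └─────┘ │
│       │        B│
└───────┴─────────┘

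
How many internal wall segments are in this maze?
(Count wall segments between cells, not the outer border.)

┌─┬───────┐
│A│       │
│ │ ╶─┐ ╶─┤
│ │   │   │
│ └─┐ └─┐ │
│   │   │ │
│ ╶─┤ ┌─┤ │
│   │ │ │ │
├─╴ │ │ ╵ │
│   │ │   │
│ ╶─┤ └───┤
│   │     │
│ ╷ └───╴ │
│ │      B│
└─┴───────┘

Counting internal wall segments:
Total internal walls: 24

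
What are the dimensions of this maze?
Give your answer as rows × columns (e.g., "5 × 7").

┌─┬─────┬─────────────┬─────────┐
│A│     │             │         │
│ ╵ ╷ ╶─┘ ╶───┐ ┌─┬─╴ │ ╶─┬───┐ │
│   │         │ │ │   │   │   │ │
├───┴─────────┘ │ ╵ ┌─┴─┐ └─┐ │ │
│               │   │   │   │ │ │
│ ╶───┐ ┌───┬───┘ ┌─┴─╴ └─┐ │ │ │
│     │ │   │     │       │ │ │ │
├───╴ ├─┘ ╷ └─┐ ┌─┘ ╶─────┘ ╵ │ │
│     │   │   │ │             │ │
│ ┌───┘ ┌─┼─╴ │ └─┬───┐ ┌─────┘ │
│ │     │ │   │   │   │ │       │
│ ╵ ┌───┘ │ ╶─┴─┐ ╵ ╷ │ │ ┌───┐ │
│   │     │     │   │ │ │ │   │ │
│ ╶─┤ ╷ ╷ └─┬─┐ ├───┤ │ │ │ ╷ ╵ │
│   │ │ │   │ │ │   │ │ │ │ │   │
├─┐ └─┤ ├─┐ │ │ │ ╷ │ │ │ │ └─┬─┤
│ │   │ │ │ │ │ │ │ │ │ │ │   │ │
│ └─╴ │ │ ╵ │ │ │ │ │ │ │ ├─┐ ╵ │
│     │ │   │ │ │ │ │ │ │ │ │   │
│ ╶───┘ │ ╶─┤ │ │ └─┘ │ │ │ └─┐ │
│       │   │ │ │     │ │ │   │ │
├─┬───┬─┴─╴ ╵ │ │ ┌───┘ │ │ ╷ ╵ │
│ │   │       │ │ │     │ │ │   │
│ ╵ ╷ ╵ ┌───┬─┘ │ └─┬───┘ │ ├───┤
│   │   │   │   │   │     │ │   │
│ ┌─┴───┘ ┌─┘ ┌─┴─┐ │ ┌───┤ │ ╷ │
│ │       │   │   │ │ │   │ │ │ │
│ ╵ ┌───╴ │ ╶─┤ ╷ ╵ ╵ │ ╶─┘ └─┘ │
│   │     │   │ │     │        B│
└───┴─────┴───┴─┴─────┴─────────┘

Counting the maze dimensions:
Rows (vertical): 15
Columns (horizontal): 16
Dimensions: 15 × 16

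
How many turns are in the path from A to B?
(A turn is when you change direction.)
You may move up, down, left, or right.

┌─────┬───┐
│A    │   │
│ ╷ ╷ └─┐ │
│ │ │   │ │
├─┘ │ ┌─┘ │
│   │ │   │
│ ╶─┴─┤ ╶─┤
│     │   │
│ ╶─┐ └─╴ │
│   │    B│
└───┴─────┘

Directions: right, down, down, left, down, right, right, down, right, right
Number of turns: 6

Solution:

┌─────┬───┐
│A ↓  │   │
│ ╷ ╷ └─┐ │
│ │↓│   │ │
├─┘ │ ┌─┘ │
│↓ ↲│ │   │
│ ╶─┴─┤ ╶─┤
│↳ → ↓│   │
│ ╶─┐ └─╴ │
│   │↳ → B│
└───┴─────┘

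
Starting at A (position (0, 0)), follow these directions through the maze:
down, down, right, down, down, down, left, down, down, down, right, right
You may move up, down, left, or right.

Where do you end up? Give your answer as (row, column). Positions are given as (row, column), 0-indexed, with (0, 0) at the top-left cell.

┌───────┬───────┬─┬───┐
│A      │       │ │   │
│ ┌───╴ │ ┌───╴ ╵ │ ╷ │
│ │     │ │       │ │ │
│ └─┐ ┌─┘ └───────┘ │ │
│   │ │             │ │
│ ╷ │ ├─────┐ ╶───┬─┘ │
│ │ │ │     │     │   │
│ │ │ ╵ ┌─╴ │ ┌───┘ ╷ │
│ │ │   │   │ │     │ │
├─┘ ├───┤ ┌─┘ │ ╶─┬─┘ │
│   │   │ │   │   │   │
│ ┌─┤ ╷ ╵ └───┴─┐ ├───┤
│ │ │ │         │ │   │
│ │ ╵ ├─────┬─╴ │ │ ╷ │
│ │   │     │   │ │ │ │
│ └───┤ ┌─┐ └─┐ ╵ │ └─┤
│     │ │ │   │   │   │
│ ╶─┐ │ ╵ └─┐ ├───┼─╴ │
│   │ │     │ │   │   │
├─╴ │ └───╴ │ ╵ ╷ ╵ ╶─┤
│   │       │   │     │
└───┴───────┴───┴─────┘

Following directions step by step:
Start: (0, 0)
  down: (0, 0) → (1, 0)
  down: (1, 0) → (2, 0)
  right: (2, 0) → (2, 1)
  down: (2, 1) → (3, 1)
  down: (3, 1) → (4, 1)
  down: (4, 1) → (5, 1)
  left: (5, 1) → (5, 0)
  down: (5, 0) → (6, 0)
  down: (6, 0) → (7, 0)
  down: (7, 0) → (8, 0)
  right: (8, 0) → (8, 1)
  right: (8, 1) → (8, 2)
Final position: (8, 2)

Path taken:

┌───────┬───────┬─┬───┐
│A      │       │ │   │
│ ┌───╴ │ ┌───╴ ╵ │ ╷ │
│↓│     │ │       │ │ │
│ └─┐ ┌─┘ └───────┘ │ │
│↳ ↓│ │             │ │
│ ╷ │ ├─────┐ ╶───┬─┘ │
│ │↓│ │     │     │   │
│ │ │ ╵ ┌─╴ │ ┌───┘ ╷ │
│ │↓│   │   │ │     │ │
├─┘ ├───┤ ┌─┘ │ ╶─┬─┘ │
│↓ ↲│   │ │   │   │   │
│ ┌─┤ ╷ ╵ └───┴─┐ ├───┤
│↓│ │ │         │ │   │
│ │ ╵ ├─────┬─╴ │ │ ╷ │
│↓│   │     │   │ │ │ │
│ └───┤ ┌─┐ └─┐ ╵ │ └─┤
│↳ → B│ │ │   │   │   │
│ ╶─┐ │ ╵ └─┐ ├───┼─╴ │
│   │ │     │ │   │   │
├─╴ │ └───╴ │ ╵ ╷ ╵ ╶─┤
│   │       │   │     │
└───┴───────┴───┴─────┘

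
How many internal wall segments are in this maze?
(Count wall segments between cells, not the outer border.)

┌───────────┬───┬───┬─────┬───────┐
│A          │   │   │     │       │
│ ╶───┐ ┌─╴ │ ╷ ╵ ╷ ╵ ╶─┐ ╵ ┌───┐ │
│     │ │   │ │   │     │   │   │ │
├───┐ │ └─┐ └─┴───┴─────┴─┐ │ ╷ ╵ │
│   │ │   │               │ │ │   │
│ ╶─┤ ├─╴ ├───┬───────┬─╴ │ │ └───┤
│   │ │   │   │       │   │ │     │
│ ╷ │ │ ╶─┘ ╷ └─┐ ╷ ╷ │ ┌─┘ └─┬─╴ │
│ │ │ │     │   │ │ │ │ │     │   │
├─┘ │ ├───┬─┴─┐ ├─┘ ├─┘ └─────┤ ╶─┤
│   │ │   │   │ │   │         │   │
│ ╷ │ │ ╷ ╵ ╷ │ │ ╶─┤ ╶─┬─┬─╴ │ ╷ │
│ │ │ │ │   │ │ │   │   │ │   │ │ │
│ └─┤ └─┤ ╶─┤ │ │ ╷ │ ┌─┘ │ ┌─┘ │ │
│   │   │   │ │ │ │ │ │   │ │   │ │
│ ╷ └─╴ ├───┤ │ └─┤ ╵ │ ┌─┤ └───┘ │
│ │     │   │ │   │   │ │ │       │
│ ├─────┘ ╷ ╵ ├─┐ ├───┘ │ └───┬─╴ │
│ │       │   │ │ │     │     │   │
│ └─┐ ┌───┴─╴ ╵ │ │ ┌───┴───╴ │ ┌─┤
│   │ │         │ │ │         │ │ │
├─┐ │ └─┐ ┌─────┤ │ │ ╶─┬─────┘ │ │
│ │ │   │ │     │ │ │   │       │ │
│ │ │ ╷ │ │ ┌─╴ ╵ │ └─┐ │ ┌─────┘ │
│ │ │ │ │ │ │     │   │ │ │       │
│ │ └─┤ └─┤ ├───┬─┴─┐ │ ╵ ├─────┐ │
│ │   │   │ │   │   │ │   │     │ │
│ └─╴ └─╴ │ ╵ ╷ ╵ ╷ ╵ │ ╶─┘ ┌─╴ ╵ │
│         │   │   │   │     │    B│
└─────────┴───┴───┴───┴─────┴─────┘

Counting internal wall segments:
Total internal walls: 224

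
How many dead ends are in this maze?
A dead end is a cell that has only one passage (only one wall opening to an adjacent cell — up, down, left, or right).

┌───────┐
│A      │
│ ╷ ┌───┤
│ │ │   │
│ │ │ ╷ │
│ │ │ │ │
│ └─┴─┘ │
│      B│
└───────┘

Checking each cell for number of passages:

Dead ends found at positions:
  (0, 3)
  (2, 1)
  (2, 2)
Total dead ends: 3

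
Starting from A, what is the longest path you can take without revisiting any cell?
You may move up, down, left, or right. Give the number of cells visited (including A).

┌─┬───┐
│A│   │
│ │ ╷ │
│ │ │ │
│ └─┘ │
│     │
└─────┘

Finding longest simple path using DFS:
Start: (0, 0)
Longest path visits 9 cells
Path: A → down → down → right → right → up → up → left → down

Solution:

┌─┬───┐
│A│↓ ↰│
│ │ ╷ │
│↓│B│↑│
│ └─┘ │
│↳ → ↑│
└─────┘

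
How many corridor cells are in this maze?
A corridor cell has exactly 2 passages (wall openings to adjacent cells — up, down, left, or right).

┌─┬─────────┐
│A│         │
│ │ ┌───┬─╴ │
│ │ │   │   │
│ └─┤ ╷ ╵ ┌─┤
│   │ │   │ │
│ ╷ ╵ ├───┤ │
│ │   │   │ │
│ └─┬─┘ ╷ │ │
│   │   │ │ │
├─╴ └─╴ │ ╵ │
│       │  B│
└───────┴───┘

Counting cells with exactly 2 passages:
Total corridor cells: 28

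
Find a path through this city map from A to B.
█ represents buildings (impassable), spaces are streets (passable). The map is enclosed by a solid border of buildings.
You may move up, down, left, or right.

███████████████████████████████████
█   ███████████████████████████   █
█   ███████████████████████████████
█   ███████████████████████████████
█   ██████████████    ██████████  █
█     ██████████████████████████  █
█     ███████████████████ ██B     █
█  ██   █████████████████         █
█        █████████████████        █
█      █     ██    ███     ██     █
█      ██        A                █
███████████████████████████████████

Finding the shortest path from A to B:
Movement: cardinal only
Path length: 15 steps
Directions: right → right → right → right → right → up → right → right → right → right → up → up → right → right → up

Solution:

███████████████████████████████████
█   ███████████████████████████   █
█   ███████████████████████████████
█   ███████████████████████████████
█   ██████████████    ██████████  █
█     ██████████████████████████  █
█     ███████████████████ ██B     █
█  ██   █████████████████ ↱→↑     █
█        █████████████████↑       █
█      █     ██    ███↱→→→↑██     █
█      ██        A→→→→↑           █
███████████████████████████████████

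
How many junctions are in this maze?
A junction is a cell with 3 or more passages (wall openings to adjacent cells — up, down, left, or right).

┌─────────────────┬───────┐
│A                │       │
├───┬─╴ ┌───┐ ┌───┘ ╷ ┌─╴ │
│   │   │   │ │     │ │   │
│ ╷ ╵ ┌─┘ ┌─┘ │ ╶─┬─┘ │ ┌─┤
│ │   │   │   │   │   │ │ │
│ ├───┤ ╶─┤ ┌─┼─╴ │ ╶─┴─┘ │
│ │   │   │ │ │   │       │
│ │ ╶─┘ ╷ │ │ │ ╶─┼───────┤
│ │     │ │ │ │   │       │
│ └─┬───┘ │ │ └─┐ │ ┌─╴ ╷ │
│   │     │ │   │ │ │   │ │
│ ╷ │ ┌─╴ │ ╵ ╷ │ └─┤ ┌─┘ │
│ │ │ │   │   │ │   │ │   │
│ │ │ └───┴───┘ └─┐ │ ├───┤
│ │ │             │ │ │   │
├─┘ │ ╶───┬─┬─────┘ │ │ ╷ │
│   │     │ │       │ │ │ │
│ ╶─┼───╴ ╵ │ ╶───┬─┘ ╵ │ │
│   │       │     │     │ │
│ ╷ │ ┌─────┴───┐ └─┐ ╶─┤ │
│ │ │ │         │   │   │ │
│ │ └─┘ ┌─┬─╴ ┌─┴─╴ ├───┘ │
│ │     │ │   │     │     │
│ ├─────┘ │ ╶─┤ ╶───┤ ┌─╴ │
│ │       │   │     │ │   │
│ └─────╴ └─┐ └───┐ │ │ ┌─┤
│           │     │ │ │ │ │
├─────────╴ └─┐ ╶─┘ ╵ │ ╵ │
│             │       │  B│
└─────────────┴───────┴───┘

Checking each cell for number of passages:

Junctions found (3+ passages):
  (0, 3): 3 passages
  (0, 6): 3 passages
  (0, 10): 3 passages
  (3, 3): 3 passages
  (4, 11): 3 passages
  (5, 0): 3 passages
  (5, 4): 3 passages
  (5, 6): 3 passages
  (7, 2): 3 passages
  (7, 7): 3 passages
  (9, 0): 3 passages
  (9, 4): 3 passages
  (9, 10): 4 passages
  (10, 6): 3 passages
  (11, 12): 3 passages
  (12, 4): 3 passages
  (13, 4): 3 passages
  (13, 7): 3 passages
  (14, 5): 3 passages
  (14, 9): 3 passages
Total junctions: 20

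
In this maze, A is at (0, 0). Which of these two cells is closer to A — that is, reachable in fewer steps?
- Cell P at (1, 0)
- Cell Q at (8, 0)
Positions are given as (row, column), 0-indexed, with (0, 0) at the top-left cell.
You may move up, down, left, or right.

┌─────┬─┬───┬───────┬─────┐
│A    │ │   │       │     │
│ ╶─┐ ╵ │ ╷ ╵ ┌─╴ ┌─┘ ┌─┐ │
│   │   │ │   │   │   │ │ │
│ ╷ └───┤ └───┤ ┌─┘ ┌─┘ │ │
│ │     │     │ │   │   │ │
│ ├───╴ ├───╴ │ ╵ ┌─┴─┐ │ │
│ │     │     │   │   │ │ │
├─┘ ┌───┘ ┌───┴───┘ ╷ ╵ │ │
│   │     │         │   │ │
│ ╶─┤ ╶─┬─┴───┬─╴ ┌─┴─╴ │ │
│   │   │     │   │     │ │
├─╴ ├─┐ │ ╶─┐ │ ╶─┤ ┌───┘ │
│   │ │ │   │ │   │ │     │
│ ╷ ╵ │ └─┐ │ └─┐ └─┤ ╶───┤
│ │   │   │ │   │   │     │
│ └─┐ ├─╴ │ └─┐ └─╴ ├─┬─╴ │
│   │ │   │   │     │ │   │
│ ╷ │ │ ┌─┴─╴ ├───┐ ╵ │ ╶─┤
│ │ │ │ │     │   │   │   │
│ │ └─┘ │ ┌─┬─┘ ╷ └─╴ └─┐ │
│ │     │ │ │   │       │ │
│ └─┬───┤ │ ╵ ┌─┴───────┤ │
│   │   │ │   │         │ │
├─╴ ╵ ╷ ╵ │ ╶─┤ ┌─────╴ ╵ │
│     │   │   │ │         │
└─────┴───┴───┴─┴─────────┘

Shortest path A → P at (1, 0): 1 steps
Shortest path A → Q at (8, 0): 16 steps

P is closer (1 steps vs 16 steps).

Path to P:

┌─────┬─┬───┬───────┬─────┐
│A    │ │   │       │     │
│ ╶─┐ ╵ │ ╷ ╵ ┌─╴ ┌─┘ ┌─┐ │
│P  │   │ │   │   │   │ │ │
│ ╷ └───┤ └───┤ ┌─┘ ┌─┘ │ │
│ │     │     │ │   │   │ │
│ ├───╴ ├───╴ │ ╵ ┌─┴─┐ │ │
│ │     │     │   │   │ │ │
├─┘ ┌───┘ ┌───┴───┘ ╷ ╵ │ │
│   │     │         │   │ │
│ ╶─┤ ╶─┬─┴───┬─╴ ┌─┴─╴ │ │
│   │   │     │   │     │ │
├─╴ ├─┐ │ ╶─┐ │ ╶─┤ ┌───┘ │
│   │ │ │   │ │   │ │     │
│ ╷ ╵ │ └─┐ │ └─┐ └─┤ ╶───┤
│ │   │   │ │   │   │     │
│ └─┐ ├─╴ │ └─┐ └─╴ ├─┬─╴ │
│   │ │   │   │     │ │   │
│ ╷ │ │ ┌─┴─╴ ├───┐ ╵ │ ╶─┤
│ │ │ │ │     │   │   │   │
│ │ └─┘ │ ┌─┬─┘ ╷ └─╴ └─┐ │
│ │     │ │ │   │       │ │
│ └─┬───┤ │ ╵ ┌─┴───────┤ │
│   │   │ │   │         │ │
├─╴ ╵ ╷ ╵ │ ╶─┤ ┌─────╴ ╵ │
│     │   │   │ │         │
└─────┴───┴───┴─┴─────────┘

Path to Q:

┌─────┬─┬───┬───────┬─────┐
│A    │ │   │       │     │
│ ╶─┐ ╵ │ ╷ ╵ ┌─╴ ┌─┘ ┌─┐ │
│↳ ↓│   │ │   │   │   │ │ │
│ ╷ └───┤ └───┤ ┌─┘ ┌─┘ │ │
│ │↳ → ↓│     │ │   │   │ │
│ ├───╴ ├───╴ │ ╵ ┌─┴─┐ │ │
│ │↓ ← ↲│     │   │   │ │ │
├─┘ ┌───┘ ┌───┴───┘ ╷ ╵ │ │
│↓ ↲│     │         │   │ │
│ ╶─┤ ╶─┬─┴───┬─╴ ┌─┴─╴ │ │
│↳ ↓│   │     │   │     │ │
├─╴ ├─┐ │ ╶─┐ │ ╶─┤ ┌───┘ │
│↓ ↲│ │ │   │ │   │ │     │
│ ╷ ╵ │ └─┐ │ └─┐ └─┤ ╶───┤
│↓│   │   │ │   │   │     │
│ └─┐ ├─╴ │ └─┐ └─╴ ├─┬─╴ │
│Q  │ │   │   │     │ │   │
│ ╷ │ │ ┌─┴─╴ ├───┐ ╵ │ ╶─┤
│ │ │ │ │     │   │   │   │
│ │ └─┘ │ ┌─┬─┘ ╷ └─╴ └─┐ │
│ │     │ │ │   │       │ │
│ └─┬───┤ │ ╵ ┌─┴───────┤ │
│   │   │ │   │         │ │
├─╴ ╵ ╷ ╵ │ ╶─┤ ┌─────╴ ╵ │
│     │   │   │ │         │
└─────┴───┴───┴─┴─────────┘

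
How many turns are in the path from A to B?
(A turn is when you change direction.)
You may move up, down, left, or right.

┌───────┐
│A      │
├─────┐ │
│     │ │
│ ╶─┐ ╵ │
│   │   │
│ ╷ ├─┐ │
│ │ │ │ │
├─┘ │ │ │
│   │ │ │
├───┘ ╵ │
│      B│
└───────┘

Directions: right, right, right, down, down, down, down, down
Number of turns: 1

Solution:

┌───────┐
│A → → ↓│
├─────┐ │
│     │↓│
│ ╶─┐ ╵ │
│   │  ↓│
│ ╷ ├─┐ │
│ │ │ │↓│
├─┘ │ │ │
│   │ │↓│
├───┘ ╵ │
│      B│
└───────┘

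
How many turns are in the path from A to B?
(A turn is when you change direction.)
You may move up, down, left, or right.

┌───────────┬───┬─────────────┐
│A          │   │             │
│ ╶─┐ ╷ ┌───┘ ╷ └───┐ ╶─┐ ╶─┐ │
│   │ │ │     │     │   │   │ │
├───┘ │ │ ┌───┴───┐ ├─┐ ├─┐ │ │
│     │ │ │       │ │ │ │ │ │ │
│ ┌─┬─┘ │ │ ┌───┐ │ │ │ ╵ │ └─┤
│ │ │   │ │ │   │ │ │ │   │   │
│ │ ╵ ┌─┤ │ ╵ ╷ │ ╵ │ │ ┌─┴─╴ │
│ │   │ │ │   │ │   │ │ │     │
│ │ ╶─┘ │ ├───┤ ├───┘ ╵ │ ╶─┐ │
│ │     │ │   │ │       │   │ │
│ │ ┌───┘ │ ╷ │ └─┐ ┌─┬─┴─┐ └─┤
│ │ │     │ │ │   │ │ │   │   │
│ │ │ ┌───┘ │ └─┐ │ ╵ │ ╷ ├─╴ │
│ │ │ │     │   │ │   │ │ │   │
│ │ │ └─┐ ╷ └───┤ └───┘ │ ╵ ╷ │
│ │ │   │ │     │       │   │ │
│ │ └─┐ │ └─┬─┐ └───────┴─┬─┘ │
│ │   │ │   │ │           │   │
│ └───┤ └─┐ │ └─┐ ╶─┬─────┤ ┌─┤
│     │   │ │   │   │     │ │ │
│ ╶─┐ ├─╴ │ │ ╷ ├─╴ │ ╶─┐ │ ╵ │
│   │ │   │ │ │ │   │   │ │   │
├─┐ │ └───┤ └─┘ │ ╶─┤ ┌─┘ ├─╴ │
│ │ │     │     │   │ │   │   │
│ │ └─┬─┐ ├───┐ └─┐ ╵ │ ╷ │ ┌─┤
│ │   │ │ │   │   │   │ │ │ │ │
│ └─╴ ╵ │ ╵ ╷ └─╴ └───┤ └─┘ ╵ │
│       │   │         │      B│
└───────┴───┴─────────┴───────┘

Directions: right, right, down, down, left, left, down, down, down, down, down, down, down, down, right, right, down, down, right, right, down, down, right, up, right, down, right, right, up, left, up, left, left, up, up, up, left, up, up, right, down, right, right, down, right, down, right, down, left, down, right, down, right, up, up, up, right, right, down, down, left, down, down, right, right, right
Number of turns: 38

Solution:

┌───────────┬───┬─────────────┐
│A → ↓      │   │             │
│ ╶─┐ ╷ ┌───┘ ╷ └───┐ ╶─┐ ╶─┐ │
│   │↓│ │     │     │   │   │ │
├───┘ │ │ ┌───┴───┐ ├─┐ ├─┐ │ │
│↓ ← ↲│ │ │       │ │ │ │ │ │ │
│ ┌─┬─┘ │ │ ┌───┐ │ │ │ ╵ │ └─┤
│↓│ │   │ │ │   │ │ │ │   │   │
│ │ ╵ ┌─┤ │ ╵ ╷ │ ╵ │ │ ┌─┴─╴ │
│↓│   │ │ │   │ │   │ │ │     │
│ │ ╶─┘ │ ├───┤ ├───┘ ╵ │ ╶─┐ │
│↓│     │ │   │ │       │   │ │
│ │ ┌───┘ │ ╷ │ └─┐ ┌─┬─┴─┐ └─┤
│↓│ │     │ │ │   │ │ │   │   │
│ │ │ ┌───┘ │ └─┐ │ ╵ │ ╷ ├─╴ │
│↓│ │ │  ↱ ↓│   │ │   │ │ │   │
│ │ │ └─┐ ╷ └───┤ └───┘ │ ╵ ╷ │
│↓│ │   │↑│↳ → ↓│       │   │ │
│ │ └─┐ │ └─┬─┐ └───────┴─┬─┘ │
│↓│   │ │↑ ↰│ │↳ ↓        │   │
│ └───┤ └─┐ │ └─┐ ╶─┬─────┤ ┌─┤
│↳ → ↓│   │↑│   │↳ ↓│↱ → ↓│ │ │
│ ╶─┐ ├─╴ │ │ ╷ ├─╴ │ ╶─┐ │ ╵ │
│   │↓│   │↑│ │ │↓ ↲│↑  │↓│   │
├─┐ │ └───┤ └─┘ │ ╶─┤ ┌─┘ ├─╴ │
│ │ │↳ → ↓│↑ ← ↰│↳ ↓│↑│↓ ↲│   │
│ │ └─┬─┐ ├───┐ └─┐ ╵ │ ╷ │ ┌─┤
│ │   │ │↓│↱ ↓│↑ ↰│↳ ↑│↓│ │ │ │
│ └─╴ ╵ │ ╵ ╷ └─╴ └───┤ └─┘ ╵ │
│       │↳ ↑│↳ → ↑    │↳ → → B│
└───────┴───┴─────────┴───────┘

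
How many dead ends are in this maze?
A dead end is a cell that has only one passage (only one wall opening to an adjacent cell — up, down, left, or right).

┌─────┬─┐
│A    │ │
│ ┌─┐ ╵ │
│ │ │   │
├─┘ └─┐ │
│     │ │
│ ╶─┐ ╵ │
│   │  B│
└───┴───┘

Checking each cell for number of passages:

Dead ends found at positions:
  (0, 3)
  (1, 0)
  (1, 1)
  (3, 1)
Total dead ends: 4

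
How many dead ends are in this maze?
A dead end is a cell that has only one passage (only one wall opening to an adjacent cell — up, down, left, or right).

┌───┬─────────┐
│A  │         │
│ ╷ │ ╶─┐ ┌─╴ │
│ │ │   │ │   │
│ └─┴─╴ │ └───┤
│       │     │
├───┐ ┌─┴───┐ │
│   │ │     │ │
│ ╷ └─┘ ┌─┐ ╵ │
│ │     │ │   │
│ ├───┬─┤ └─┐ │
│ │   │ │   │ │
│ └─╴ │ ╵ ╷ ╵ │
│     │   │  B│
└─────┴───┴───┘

Checking each cell for number of passages:

Dead ends found at positions:
  (1, 1)
  (1, 5)
  (3, 2)
  (4, 4)
  (5, 1)
  (5, 3)
Total dead ends: 6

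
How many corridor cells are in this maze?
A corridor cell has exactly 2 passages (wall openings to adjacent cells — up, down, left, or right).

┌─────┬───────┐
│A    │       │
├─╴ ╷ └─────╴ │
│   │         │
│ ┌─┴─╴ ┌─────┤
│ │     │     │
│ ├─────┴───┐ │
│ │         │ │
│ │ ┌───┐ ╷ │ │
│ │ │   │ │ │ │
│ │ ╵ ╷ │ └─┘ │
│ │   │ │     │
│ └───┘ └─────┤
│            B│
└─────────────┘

Counting cells with exactly 2 passages:
Total corridor cells: 39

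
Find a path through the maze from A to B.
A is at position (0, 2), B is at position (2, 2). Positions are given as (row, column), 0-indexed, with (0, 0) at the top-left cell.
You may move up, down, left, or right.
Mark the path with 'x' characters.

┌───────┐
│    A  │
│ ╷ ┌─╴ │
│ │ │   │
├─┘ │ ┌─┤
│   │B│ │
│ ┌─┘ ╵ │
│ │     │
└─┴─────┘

Finding the shortest path from (0, 2) to (2, 2):
Path length: 4 steps
Directions: right → down → left → down

Solution:

┌───────┐
│    A x│
│ ╷ ┌─╴ │
│ │ │x x│
├─┘ │ ┌─┤
│   │B│ │
│ ┌─┘ ╵ │
│ │     │
└─┴─────┘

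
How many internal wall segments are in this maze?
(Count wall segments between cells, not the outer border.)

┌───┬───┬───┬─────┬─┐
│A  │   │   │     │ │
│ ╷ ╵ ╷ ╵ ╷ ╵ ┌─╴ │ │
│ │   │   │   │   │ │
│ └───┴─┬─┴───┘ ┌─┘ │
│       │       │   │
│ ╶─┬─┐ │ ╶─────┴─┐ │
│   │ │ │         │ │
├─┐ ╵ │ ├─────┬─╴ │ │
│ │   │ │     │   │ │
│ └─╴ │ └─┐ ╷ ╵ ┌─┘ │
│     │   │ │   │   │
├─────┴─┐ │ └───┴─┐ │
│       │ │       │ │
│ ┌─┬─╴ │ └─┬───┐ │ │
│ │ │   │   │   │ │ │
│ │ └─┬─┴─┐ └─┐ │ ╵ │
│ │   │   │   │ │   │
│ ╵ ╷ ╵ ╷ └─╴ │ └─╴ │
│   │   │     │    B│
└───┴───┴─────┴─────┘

Counting internal wall segments:
Total internal walls: 81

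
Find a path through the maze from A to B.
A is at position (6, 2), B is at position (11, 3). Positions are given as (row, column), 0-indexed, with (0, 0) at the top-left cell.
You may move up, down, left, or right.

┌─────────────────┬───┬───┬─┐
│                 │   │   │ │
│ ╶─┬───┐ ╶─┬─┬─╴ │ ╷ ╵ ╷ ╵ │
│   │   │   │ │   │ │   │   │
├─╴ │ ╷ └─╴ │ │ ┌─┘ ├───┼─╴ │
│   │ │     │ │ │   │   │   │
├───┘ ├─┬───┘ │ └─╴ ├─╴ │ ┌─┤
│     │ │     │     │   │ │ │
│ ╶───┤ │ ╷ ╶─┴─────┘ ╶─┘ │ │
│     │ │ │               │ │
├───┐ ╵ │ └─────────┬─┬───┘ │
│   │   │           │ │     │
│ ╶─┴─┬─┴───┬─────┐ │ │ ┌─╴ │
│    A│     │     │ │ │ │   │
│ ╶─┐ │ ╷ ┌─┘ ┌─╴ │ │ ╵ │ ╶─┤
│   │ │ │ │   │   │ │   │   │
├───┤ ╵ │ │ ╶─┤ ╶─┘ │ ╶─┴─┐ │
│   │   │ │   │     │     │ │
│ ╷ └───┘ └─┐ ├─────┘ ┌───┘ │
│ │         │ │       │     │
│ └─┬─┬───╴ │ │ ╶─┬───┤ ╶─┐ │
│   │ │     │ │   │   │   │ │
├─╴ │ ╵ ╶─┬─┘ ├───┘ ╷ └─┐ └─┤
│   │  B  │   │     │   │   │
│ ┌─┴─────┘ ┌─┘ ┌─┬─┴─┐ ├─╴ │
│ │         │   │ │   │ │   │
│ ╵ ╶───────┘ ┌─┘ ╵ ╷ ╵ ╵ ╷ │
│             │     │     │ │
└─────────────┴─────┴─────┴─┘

Finding the shortest path from (6, 2) to (11, 3):
Path length: 14 steps
Directions: down → down → right → up → up → right → down → down → down → right → down → left → left → down

Solution:

┌─────────────────┬───┬───┬─┐
│                 │   │   │ │
│ ╶─┬───┐ ╶─┬─┬─╴ │ ╷ ╵ ╷ ╵ │
│   │   │   │ │   │ │   │   │
├─╴ │ ╷ └─╴ │ │ ┌─┘ ├───┼─╴ │
│   │ │     │ │ │   │   │   │
├───┘ ├─┬───┘ │ └─╴ ├─╴ │ ┌─┤
│     │ │     │     │   │ │ │
│ ╶───┤ │ ╷ ╶─┴─────┘ ╶─┘ │ │
│     │ │ │               │ │
├───┐ ╵ │ └─────────┬─┬───┘ │
│   │   │           │ │     │
│ ╶─┴─┬─┴───┬─────┐ │ │ ┌─╴ │
│    A│↱ ↓  │     │ │ │ │   │
│ ╶─┐ │ ╷ ┌─┘ ┌─╴ │ │ ╵ │ ╶─┤
│   │↓│↑│↓│   │   │ │   │   │
├───┤ ╵ │ │ ╶─┤ ╶─┘ │ ╶─┴─┐ │
│   │↳ ↑│↓│   │     │     │ │
│ ╷ └───┘ └─┐ ├─────┘ ┌───┘ │
│ │      ↳ ↓│ │       │     │
│ └─┬─┬───╴ │ │ ╶─┬───┤ ╶─┐ │
│   │ │↓ ← ↲│ │   │   │   │ │
├─╴ │ ╵ ╶─┬─┘ ├───┘ ╷ └─┐ └─┤
│   │  B  │   │     │   │   │
│ ┌─┴─────┘ ┌─┘ ┌─┬─┴─┐ ├─╴ │
│ │         │   │ │   │ │   │
│ ╵ ╶───────┘ ┌─┘ ╵ ╷ ╵ ╵ ╷ │
│             │     │     │ │
└─────────────┴─────┴─────┴─┘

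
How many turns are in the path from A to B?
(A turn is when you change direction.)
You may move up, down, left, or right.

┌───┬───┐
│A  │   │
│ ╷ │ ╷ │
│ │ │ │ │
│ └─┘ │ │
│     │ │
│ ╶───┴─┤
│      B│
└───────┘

Directions: down, down, down, right, right, right
Number of turns: 1

Solution:

┌───┬───┐
│A  │   │
│ ╷ │ ╷ │
│↓│ │ │ │
│ └─┘ │ │
│↓    │ │
│ ╶───┴─┤
│↳ → → B│
└───────┘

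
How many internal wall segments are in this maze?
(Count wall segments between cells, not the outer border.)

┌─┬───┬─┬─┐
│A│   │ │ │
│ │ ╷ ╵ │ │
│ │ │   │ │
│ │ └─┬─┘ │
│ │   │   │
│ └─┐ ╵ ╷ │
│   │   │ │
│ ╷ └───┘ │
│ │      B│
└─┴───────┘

Counting internal wall segments:
Total internal walls: 16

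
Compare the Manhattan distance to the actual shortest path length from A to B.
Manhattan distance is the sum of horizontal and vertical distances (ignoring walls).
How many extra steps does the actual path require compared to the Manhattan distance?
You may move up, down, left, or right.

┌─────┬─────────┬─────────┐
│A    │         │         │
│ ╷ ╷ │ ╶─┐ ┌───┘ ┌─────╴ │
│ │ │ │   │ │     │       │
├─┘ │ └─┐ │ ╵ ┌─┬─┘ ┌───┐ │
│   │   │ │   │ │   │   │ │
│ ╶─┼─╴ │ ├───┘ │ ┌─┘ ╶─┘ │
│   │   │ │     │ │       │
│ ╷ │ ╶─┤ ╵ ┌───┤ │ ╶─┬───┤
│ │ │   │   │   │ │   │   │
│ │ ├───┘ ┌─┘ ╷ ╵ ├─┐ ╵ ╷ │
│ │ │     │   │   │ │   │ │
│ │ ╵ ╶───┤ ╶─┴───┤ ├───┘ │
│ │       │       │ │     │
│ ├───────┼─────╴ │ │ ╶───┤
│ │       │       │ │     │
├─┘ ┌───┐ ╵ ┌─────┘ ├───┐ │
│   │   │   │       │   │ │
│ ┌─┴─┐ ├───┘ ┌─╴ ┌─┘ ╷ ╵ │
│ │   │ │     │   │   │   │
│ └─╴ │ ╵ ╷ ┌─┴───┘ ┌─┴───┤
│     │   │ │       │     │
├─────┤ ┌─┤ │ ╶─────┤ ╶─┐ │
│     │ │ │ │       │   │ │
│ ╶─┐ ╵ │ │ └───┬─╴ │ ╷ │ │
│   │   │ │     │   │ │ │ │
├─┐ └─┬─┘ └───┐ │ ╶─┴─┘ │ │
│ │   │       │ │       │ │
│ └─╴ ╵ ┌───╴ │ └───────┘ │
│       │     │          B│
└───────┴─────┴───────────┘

Manhattan distance: |14 - 0| + |12 - 0| = 26
Actual path length: 82
Extra steps: 82 - 26 = 56

Solution:

┌─────┬─────────┬─────────┐
│A ↓  │↱ → ↓    │↱ → → → ↓│
│ ╷ ╷ │ ╶─┐ ┌───┘ ┌─────╴ │
│ │↓│ │↑ ↰│↓│↱ → ↑│      ↓│
├─┘ │ └─┐ │ ╵ ┌─┬─┘ ┌───┐ │
│↓ ↲│   │↑│↳ ↑│ │   │   │↓│
│ ╶─┼─╴ │ ├───┘ │ ┌─┘ ╶─┘ │
│↳ ↓│   │↑│     │ │↓ ← ← ↲│
│ ╷ │ ╶─┤ ╵ ┌───┤ │ ╶─┬───┤
│ │↓│   │↑  │   │ │↳ ↓│↱ ↓│
│ │ ├───┘ ┌─┘ ╷ ╵ ├─┐ ╵ ╷ │
│ │↓│↱ → ↑│   │   │ │↳ ↑│↓│
│ │ ╵ ╶───┤ ╶─┴───┤ ├───┘ │
│ │↳ ↑    │       │ │↓ ← ↲│
│ ├───────┼─────╴ │ │ ╶───┤
│ │       │       │ │↳ → ↓│
├─┘ ┌───┐ ╵ ┌─────┘ ├───┐ │
│   │   │   │       │↓ ↰│↓│
│ ┌─┴─┐ ├───┘ ┌─╴ ┌─┘ ╷ ╵ │
│ │   │ │     │   │↓ ↲│↑ ↲│
│ └─╴ │ ╵ ╷ ┌─┴───┘ ┌─┴───┤
│     │   │ │↓ ← ← ↲│↱ → ↓│
├─────┤ ┌─┤ │ ╶─────┤ ╶─┐ │
│     │ │ │ │↳ → → ↓│↑ ↰│↓│
│ ╶─┐ ╵ │ │ └───┬─╴ │ ╷ │ │
│   │   │ │     │↓ ↲│ │↑│↓│
├─┐ └─┬─┘ └───┐ │ ╶─┴─┘ │ │
│ │   │       │ │↳ → → ↑│↓│
│ └─╴ ╵ ┌───╴ │ └───────┘ │
│       │     │          B│
└───────┴─────┴───────────┘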